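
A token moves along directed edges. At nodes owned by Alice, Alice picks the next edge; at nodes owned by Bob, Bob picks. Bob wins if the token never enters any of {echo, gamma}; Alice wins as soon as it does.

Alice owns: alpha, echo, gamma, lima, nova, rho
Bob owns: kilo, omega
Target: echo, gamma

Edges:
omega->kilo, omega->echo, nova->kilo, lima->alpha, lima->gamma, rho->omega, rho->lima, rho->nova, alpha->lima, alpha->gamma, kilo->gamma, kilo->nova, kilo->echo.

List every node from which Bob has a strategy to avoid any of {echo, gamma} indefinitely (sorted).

A0 = {echo, gamma}
A1: add {alpha, lima} — alpha (Alice) has alpha→gamma; lima (Alice) has lima→gamma.
A2: add {rho} — rho (Alice) has rho→lima.
A3 = A2; e.g. omega (Bob) can still go to kilo. Fixed point.
Alice's attractor = {alpha, echo, gamma, lima, rho}; Bob avoids the target exactly from the complement.

kilo, nova, omega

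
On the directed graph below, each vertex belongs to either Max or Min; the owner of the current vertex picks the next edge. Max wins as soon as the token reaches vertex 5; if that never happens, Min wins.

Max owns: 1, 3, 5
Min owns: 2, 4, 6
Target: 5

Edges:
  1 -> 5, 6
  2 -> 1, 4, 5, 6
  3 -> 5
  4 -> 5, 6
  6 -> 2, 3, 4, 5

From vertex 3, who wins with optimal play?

A0 = {5}
A1: add {1, 3} — 1 (Max) has 1→5; 3 (Max) has 3→5.
A2 = A1; e.g. 2 (Min) can still go to 4. Fixed point.
3 ∈ A1, so Max can force the target.

Max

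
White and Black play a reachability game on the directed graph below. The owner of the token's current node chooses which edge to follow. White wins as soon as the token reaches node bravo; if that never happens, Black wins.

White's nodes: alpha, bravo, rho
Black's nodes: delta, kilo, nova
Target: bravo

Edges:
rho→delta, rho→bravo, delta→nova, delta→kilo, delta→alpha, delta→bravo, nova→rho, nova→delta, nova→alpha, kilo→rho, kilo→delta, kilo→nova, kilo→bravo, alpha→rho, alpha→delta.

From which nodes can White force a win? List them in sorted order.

alpha, bravo, rho

A0 = {bravo}
A1: add {rho} — rho (White) has rho→bravo.
A2: add {alpha} — alpha (White) has alpha→rho.
A3 = A2; e.g. delta (Black) can still go to nova. Fixed point.
White's winning region = {alpha, bravo, rho}.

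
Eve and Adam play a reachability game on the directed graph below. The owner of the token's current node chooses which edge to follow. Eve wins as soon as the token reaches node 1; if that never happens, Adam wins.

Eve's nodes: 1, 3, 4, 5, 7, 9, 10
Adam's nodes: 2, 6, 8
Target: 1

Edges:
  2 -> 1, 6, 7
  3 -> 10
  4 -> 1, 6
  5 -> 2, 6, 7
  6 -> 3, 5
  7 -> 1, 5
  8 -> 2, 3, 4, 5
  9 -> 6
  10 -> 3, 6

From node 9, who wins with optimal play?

Adam

A0 = {1}
A1: add {4, 7} — 4 (Eve) has 4→1; 7 (Eve) has 7→1.
A2: add {5} — 5 (Eve) has 5→7.
A3 = A2; e.g. 2 (Adam) can still go to 6. Fixed point.
9 never enters the attractor, so Adam can avoid the target forever.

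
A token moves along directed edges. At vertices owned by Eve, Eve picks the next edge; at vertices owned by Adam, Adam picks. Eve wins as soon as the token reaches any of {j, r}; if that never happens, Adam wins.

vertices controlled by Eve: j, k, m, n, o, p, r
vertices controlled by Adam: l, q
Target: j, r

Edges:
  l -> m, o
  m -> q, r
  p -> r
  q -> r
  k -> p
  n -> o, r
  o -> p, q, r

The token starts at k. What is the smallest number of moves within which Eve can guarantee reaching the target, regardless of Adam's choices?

2

A0 = {j, r}
A1: add {m, n, o, p, q} — m (Eve) has m→r; n (Eve) has n→r; o (Eve) has o→r; p (Eve) has p→r; q (Adam): all of {r} already in.
A2: add {k, l} — k (Eve) has k→p; l (Adam): all of {m, o} already in.
A2 = all vertices. Fixed point.
k enters the attractor at level 2, so Eve can force the target in 2 moves from there.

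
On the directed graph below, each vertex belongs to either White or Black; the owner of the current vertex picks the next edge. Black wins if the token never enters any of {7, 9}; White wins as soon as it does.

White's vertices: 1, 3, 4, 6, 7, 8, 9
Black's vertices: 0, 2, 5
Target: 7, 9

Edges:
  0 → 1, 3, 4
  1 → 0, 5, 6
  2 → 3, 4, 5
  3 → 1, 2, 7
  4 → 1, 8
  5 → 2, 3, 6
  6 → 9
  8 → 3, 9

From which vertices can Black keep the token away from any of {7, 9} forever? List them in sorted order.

A0 = {7, 9}
A1: add {3, 6, 8} — 3 (White) has 3→7; 6 (White) has 6→9; 8 (White) has 8→9.
A2: add {1, 4} — 1 (White) has 1→6; 4 (White) has 4→8.
A3: add {0} — 0 (Black): all of {1, 3, 4} already in.
A4 = A3; e.g. 2 (Black) can still go to 5. Fixed point.
White's attractor = {0, 1, 3, 4, 6, 7, 8, 9}; Black avoids the target exactly from the complement.

2, 5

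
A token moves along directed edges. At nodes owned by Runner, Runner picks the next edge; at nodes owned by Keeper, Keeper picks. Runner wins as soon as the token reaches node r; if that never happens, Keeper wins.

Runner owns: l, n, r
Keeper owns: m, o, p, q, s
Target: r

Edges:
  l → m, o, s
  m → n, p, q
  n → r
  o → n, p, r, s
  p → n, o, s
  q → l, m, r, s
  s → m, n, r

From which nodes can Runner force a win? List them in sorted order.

n, r

A0 = {r}
A1: add {n} — n (Runner) has n→r.
A2 = A1; e.g. l (Runner) has no edge into A1. Fixed point.
Runner's winning region = {n, r}.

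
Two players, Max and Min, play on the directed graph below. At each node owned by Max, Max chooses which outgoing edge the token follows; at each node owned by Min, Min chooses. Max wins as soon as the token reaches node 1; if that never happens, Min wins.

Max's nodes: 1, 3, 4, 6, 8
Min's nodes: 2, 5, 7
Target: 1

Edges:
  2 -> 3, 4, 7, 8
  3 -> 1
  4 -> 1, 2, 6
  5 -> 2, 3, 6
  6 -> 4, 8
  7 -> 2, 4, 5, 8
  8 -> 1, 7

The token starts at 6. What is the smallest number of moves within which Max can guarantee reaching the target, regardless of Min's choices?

2

A0 = {1}
A1: add {3, 4, 8} — 3 (Max) has 3→1; 4 (Max) has 4→1; 8 (Max) has 8→1.
A2: add {6} — 6 (Max) has 6→4.
A3 = A2; e.g. 2 (Min) can still go to 7. Fixed point.
6 enters the attractor at level 2, so Max can force the target in 2 moves from there.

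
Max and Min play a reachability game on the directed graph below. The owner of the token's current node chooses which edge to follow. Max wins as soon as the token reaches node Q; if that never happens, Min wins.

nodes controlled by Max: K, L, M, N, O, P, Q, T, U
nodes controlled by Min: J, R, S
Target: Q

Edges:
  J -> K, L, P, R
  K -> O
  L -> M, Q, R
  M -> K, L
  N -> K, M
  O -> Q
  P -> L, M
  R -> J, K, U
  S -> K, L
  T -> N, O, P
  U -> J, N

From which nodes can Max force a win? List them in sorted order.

K, L, M, N, O, P, Q, S, T, U

A0 = {Q}
A1: add {L, O} — L (Max) has L→Q; O (Max) has O→Q.
A2: add {K, M, P, T} — K (Max) has K→O; M (Max) has M→L; P (Max) has P→L; T (Max) has T→O.
A3: add {N, S} — N (Max) has N→K; S (Min): all of {K, L} already in.
A4: add {U} — U (Max) has U→N.
A5 = A4; e.g. J (Min) can still go to R. Fixed point.
Max's winning region = {K, L, M, N, O, P, Q, S, T, U}.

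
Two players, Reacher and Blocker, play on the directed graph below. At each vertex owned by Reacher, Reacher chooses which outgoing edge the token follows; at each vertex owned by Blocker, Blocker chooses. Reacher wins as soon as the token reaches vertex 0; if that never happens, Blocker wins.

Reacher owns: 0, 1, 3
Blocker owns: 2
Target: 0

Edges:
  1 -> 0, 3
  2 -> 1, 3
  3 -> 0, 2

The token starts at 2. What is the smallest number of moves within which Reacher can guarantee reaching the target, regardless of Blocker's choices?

2

A0 = {0}
A1: add {1, 3} — 1 (Reacher) has 1→0; 3 (Reacher) has 3→0.
A2: add {2} — 2 (Blocker): all of {1, 3} already in.
A2 = all vertices. Fixed point.
2 enters the attractor at level 2, so Reacher can force the target in 2 moves from there.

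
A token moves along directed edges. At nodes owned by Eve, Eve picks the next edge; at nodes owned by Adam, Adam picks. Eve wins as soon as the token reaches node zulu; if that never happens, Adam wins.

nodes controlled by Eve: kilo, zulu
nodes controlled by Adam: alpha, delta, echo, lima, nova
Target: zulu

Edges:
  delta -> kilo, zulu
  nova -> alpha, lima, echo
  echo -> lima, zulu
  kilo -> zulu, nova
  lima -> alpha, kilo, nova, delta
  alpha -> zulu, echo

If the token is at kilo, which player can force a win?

Eve

A0 = {zulu}
A1: add {kilo} — kilo (Eve) has kilo→zulu.
kilo ∈ A1, so Eve can force the target.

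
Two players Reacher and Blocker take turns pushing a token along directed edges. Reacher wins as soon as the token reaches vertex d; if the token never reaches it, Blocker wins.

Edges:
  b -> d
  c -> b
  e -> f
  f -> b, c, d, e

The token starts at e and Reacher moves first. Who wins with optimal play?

Track states (vertex, player-to-move).
A0 = {(d,Reacher), (d,Blocker)}
A1: add {(b,Reacher), (b,Blocker), (f,Reacher)}.
A2: add {(c,Reacher), (c,Blocker), (e,Blocker)}.
A3 = A2; e.g. (e,Reacher) stays out. (e,Reacher) never enters ⇒ Blocker avoids the target.

Blocker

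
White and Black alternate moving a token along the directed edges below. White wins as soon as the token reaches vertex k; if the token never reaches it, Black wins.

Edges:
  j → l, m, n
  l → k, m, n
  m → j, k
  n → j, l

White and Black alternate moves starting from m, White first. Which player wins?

White

Track states (vertex, player-to-move).
A0 = {(k,White), (k,Black)}
A1: add {(l,White), (m,White)}.
(m,White) ∈ A1 ⇒ White forces the target.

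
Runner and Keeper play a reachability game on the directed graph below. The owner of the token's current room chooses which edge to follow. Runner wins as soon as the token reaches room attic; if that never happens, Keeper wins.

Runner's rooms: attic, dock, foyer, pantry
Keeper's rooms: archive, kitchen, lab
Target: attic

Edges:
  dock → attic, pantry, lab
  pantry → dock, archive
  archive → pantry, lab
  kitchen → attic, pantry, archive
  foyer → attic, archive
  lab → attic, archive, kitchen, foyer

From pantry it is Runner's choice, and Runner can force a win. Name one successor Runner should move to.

dock

A0 = {attic}
A1: add {dock, foyer} — dock (Runner) has dock→attic; foyer (Runner) has foyer→attic.
A2: add {pantry} — pantry (Runner) has pantry→dock.
A3 = A2; e.g. archive (Keeper) can still go to lab. Fixed point.
From pantry, successor dock is in the attractor (rank 1); the other successor archive is not.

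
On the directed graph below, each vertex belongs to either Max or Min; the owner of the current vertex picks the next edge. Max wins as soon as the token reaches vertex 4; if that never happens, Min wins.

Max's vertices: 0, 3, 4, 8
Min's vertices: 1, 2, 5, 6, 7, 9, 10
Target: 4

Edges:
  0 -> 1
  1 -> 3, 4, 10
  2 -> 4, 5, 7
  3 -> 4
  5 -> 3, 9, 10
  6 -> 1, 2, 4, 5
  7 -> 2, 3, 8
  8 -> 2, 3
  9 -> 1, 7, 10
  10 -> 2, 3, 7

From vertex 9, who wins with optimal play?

Min

A0 = {4}
A1: add {3} — 3 (Max) has 3→4.
A2: add {8} — 8 (Max) has 8→3.
A3 = A2; e.g. 0 (Max) has no edge into A2. Fixed point.
9 never enters the attractor, so Min can avoid the target forever.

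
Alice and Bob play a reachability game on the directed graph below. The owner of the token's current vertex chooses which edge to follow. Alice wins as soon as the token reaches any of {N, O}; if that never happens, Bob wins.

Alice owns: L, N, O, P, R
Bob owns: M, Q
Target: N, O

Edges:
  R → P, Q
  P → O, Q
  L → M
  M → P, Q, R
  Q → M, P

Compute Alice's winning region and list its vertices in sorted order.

A0 = {N, O}
A1: add {P} — P (Alice) has P→O.
A2: add {R} — R (Alice) has R→P.
A3 = A2; e.g. L (Alice) has no edge into A2. Fixed point.
Alice's winning region = {N, O, P, R}.

N, O, P, R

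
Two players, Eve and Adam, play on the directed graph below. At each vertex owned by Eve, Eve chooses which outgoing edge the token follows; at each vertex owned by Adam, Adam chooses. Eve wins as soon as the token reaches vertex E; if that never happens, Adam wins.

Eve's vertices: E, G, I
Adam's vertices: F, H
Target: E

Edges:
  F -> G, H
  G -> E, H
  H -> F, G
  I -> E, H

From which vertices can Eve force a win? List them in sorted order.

A0 = {E}
A1: add {G, I} — G (Eve) has G→E; I (Eve) has I→E.
A2 = A1; e.g. F (Adam) can still go to H. Fixed point.
Eve's winning region = {E, G, I}.

E, G, I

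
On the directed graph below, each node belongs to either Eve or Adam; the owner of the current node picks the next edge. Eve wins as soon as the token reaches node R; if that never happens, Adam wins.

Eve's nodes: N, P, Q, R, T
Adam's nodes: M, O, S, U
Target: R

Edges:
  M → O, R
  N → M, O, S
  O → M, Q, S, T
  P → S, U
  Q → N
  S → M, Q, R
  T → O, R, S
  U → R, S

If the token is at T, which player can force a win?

A0 = {R}
A1: add {T} — T (Eve) has T→R.
A2 = A1; e.g. M (Adam) can still go to O. Fixed point.
T ∈ A1, so Eve can force the target.

Eve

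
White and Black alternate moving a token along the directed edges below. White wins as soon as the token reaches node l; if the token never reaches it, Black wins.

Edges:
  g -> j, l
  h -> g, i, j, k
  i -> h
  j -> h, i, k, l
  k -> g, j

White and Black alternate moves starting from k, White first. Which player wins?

White

Track states (vertex, player-to-move).
A0 = {(l,White), (l,Black)}
A1: add {(g,White), (j,White)}.
A2: add {(g,Black), (k,Black)}.
A3: add {(h,White), (k,White)}.
(k,White) ∈ A3 ⇒ White forces the target.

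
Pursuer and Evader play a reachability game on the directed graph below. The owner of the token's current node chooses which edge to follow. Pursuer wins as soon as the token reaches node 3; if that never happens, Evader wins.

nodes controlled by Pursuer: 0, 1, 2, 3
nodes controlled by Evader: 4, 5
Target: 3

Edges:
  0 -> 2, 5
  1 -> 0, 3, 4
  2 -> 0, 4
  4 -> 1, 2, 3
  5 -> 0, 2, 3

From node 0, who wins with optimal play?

A0 = {3}
A1: add {1} — 1 (Pursuer) has 1→3.
A2 = A1; e.g. 0 (Pursuer) has no edge into A1. Fixed point.
0 never enters the attractor, so Evader can avoid the target forever.

Evader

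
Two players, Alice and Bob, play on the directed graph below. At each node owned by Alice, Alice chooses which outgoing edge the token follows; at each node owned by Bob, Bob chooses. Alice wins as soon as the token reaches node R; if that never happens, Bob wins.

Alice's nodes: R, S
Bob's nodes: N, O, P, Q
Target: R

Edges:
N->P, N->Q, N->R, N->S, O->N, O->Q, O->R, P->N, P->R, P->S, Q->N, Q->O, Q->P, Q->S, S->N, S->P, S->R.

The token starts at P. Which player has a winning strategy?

Bob

A0 = {R}
A1: add {S} — S (Alice) has S→R.
A2 = A1; e.g. N (Bob) can still go to P. Fixed point.
P never enters the attractor, so Bob can avoid the target forever.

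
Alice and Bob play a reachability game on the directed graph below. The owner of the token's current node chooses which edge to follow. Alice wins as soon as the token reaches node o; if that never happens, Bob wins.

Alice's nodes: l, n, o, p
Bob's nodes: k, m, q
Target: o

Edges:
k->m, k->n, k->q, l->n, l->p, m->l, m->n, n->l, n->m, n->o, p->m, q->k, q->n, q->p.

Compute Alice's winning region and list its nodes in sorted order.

A0 = {o}
A1: add {n} — n (Alice) has n→o.
A2: add {l} — l (Alice) has l→n.
A3: add {m} — m (Bob): all of {l, n} already in.
A4: add {p} — p (Alice) has p→m.
A5 = A4; e.g. k (Bob) can still go to q. Fixed point.
Alice's winning region = {l, m, n, o, p}.

l, m, n, o, p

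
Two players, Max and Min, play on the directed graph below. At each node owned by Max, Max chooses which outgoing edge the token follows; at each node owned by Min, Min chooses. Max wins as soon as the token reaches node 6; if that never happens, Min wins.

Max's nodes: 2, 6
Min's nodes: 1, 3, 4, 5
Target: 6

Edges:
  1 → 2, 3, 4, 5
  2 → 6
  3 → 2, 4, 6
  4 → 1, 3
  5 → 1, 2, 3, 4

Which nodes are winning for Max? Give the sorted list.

2, 6

A0 = {6}
A1: add {2} — 2 (Max) has 2→6.
A2 = A1; e.g. 1 (Min) can still go to 3. Fixed point.
Max's winning region = {2, 6}.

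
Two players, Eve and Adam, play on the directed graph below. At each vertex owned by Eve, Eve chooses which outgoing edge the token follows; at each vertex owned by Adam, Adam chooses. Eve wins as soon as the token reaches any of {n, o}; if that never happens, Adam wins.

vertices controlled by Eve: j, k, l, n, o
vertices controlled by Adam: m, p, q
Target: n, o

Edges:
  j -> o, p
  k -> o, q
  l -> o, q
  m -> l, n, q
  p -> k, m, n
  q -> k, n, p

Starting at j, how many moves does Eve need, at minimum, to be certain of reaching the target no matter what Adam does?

1

A0 = {n, o}
A1: add {j, k, l} — j (Eve) has j→o; k (Eve) has k→o; l (Eve) has l→o.
A2 = A1; e.g. m (Adam) can still go to q. Fixed point.
j enters the attractor at level 1, so Eve can force the target in 1 move from there.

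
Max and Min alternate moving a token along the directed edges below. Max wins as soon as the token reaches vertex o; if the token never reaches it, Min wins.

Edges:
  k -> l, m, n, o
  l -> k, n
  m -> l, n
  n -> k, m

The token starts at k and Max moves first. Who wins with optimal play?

Track states (vertex, player-to-move).
A0 = {(o,Max), (o,Min)}
A1: add {(k,Max)}.
(k,Max) ∈ A1 ⇒ Max forces the target.

Max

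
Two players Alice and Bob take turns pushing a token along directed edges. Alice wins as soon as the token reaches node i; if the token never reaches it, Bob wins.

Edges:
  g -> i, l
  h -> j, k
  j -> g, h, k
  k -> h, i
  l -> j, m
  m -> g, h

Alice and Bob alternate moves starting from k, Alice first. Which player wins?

Track states (vertex, player-to-move).
A0 = {(i,Alice), (i,Bob)}
A1: add {(g,Alice), (k,Alice)}.
(k,Alice) ∈ A1 ⇒ Alice forces the target.

Alice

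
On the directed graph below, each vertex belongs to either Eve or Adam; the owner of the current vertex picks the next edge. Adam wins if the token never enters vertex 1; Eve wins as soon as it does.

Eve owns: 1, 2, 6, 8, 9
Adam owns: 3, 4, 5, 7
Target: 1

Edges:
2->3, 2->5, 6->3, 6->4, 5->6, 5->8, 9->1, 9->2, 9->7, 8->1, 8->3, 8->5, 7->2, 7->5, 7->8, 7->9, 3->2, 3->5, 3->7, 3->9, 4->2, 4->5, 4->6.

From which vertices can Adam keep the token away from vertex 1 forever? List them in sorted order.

2, 3, 4, 5, 6, 7

A0 = {1}
A1: add {8, 9} — 8 (Eve) has 8→1; 9 (Eve) has 9→1.
A2 = A1; e.g. 2 (Eve) has no edge into A1. Fixed point.
Eve's attractor = {1, 8, 9}; Adam avoids the target exactly from the complement.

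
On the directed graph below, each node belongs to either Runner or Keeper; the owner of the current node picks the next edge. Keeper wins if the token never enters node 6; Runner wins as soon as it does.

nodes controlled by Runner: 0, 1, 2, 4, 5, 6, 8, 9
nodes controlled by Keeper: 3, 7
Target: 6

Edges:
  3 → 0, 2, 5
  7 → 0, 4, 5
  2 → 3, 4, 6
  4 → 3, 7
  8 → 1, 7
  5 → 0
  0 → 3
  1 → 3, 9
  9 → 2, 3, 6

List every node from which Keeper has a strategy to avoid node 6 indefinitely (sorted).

A0 = {6}
A1: add {2, 9} — 2 (Runner) has 2→6; 9 (Runner) has 9→6.
A2: add {1} — 1 (Runner) has 1→9.
A3: add {8} — 8 (Runner) has 8→1.
A4 = A3; e.g. 0 (Runner) has no edge into A3. Fixed point.
Runner's attractor = {1, 2, 6, 8, 9}; Keeper avoids the target exactly from the complement.

0, 3, 4, 5, 7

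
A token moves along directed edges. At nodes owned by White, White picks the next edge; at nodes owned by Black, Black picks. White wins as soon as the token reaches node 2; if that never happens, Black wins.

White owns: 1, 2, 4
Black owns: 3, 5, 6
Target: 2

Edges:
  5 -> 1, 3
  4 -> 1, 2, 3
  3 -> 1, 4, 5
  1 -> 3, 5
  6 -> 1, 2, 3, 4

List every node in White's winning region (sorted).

A0 = {2}
A1: add {4} — 4 (White) has 4→2.
A2 = A1; e.g. 1 (White) has no edge into A1. Fixed point.
White's winning region = {2, 4}.

2, 4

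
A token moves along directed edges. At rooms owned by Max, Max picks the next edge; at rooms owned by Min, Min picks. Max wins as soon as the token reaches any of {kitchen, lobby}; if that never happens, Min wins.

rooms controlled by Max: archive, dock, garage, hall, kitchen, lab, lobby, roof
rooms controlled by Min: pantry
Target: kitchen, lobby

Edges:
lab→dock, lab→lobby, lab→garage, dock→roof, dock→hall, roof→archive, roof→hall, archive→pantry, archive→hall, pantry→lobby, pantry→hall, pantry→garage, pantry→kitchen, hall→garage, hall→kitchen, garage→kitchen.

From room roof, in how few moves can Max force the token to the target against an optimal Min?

A0 = {kitchen, lobby}
A1: add {garage, hall, lab} — lab (Max) has lab→lobby; hall (Max) has hall→kitchen; garage (Max) has garage→kitchen.
A2: add {archive, dock, pantry, roof} — dock (Max) has dock→hall; roof (Max) has roof→hall; archive (Max) has archive→hall; pantry (Min): all of {lobby, hall, garage, kitchen} already in.
A2 = all vertices. Fixed point.
roof enters the attractor at level 2, so Max can force the target in 2 moves from there.

2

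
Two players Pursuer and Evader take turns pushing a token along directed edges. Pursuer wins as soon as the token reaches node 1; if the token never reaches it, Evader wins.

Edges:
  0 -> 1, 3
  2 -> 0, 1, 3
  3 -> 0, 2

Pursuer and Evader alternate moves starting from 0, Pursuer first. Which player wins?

Pursuer

Track states (vertex, player-to-move).
A0 = {(1,Pursuer), (1,Evader)}
A1: add {(0,Pursuer), (2,Pursuer)}.
(0,Pursuer) ∈ A1 ⇒ Pursuer forces the target.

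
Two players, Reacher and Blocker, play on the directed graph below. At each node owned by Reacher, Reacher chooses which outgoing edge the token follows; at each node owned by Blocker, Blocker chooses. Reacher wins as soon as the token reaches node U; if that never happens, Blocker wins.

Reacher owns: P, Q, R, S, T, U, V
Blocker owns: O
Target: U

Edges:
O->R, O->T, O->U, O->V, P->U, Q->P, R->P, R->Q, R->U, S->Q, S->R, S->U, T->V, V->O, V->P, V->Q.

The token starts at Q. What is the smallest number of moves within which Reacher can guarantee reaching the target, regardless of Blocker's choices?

2

A0 = {U}
A1: add {P, R, S} — P (Reacher) has P→U; R (Reacher) has R→U; S (Reacher) has S→U.
A2: add {Q, V} — Q (Reacher) has Q→P; V (Reacher) has V→P.
Q enters the attractor at level 2, so Reacher can force the target in 2 moves from there.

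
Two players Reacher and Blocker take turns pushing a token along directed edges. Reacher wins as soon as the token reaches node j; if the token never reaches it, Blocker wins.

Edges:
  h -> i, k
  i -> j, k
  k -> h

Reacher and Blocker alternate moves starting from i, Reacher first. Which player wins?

Track states (vertex, player-to-move).
A0 = {(j,Reacher), (j,Blocker)}
A1: add {(i,Reacher)}.
(i,Reacher) ∈ A1 ⇒ Reacher forces the target.

Reacher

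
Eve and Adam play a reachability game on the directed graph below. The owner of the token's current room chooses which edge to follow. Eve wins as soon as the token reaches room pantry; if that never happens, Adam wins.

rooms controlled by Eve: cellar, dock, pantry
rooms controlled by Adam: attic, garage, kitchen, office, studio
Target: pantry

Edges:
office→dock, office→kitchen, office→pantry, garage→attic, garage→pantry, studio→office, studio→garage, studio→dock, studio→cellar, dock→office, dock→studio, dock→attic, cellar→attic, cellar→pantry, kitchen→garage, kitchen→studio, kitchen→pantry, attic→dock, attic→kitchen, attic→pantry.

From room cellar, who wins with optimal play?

A0 = {pantry}
A1: add {cellar} — cellar (Eve) has cellar→pantry.
A2 = A1; e.g. office (Adam) can still go to dock. Fixed point.
cellar ∈ A1, so Eve can force the target.

Eve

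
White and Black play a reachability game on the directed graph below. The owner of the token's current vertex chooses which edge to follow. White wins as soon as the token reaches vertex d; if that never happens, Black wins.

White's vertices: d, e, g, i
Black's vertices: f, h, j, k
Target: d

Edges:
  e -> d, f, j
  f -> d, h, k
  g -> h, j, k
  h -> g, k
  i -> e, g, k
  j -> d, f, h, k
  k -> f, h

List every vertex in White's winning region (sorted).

A0 = {d}
A1: add {e} — e (White) has e→d.
A2: add {i} — i (White) has i→e.
A3 = A2; e.g. f (Black) can still go to h. Fixed point.
White's winning region = {d, e, i}.

d, e, i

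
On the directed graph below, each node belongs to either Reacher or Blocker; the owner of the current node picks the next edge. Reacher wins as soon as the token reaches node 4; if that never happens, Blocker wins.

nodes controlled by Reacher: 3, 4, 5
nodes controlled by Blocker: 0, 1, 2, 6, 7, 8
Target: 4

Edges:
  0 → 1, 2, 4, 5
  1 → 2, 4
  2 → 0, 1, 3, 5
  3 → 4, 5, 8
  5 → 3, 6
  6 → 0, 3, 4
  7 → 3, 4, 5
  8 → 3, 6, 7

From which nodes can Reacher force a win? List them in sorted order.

3, 4, 5, 7

A0 = {4}
A1: add {3} — 3 (Reacher) has 3→4.
A2: add {5} — 5 (Reacher) has 5→3.
A3: add {7} — 7 (Blocker): all of {3, 4, 5} already in.
A4 = A3; e.g. 0 (Blocker) can still go to 1. Fixed point.
Reacher's winning region = {3, 4, 5, 7}.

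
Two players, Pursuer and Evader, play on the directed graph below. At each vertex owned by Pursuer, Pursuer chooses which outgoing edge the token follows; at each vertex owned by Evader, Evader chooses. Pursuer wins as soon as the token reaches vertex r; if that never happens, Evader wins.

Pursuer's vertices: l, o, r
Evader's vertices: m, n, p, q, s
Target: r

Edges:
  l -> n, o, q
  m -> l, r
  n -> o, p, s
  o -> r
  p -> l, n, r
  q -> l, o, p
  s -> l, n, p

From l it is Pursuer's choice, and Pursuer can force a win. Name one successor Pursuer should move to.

A0 = {r}
A1: add {o} — o (Pursuer) has o→r.
A2: add {l} — l (Pursuer) has l→o.
A3: add {m} — m (Evader): all of {l, r} already in.
A4 = A3; e.g. n (Evader) can still go to p. Fixed point.
From l, successor o is in the attractor (rank 1); the other successors n, q are not.

o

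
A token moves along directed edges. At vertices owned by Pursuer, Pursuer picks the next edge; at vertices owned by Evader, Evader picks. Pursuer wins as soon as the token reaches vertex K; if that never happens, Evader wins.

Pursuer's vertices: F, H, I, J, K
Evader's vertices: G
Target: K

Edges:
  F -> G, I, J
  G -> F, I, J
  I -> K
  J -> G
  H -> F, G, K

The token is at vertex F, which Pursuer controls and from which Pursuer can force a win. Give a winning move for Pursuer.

A0 = {K}
A1: add {H, I} — H (Pursuer) has H→K; I (Pursuer) has I→K.
A2: add {F} — F (Pursuer) has F→I.
A3 = A2; e.g. G (Evader) can still go to J. Fixed point.
From F, successor I is in the attractor (rank 1); the other successors G, J are not.

I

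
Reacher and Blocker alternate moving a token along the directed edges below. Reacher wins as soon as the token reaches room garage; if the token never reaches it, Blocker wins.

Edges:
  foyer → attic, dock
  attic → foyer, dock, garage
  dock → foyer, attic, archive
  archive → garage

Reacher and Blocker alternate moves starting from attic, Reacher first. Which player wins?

Track states (vertex, player-to-move).
A0 = {(garage,Reacher), (garage,Blocker)}
A1: add {(attic,Reacher), (archive,Reacher), (archive,Blocker)}.
(attic,Reacher) ∈ A1 ⇒ Reacher forces the target.

Reacher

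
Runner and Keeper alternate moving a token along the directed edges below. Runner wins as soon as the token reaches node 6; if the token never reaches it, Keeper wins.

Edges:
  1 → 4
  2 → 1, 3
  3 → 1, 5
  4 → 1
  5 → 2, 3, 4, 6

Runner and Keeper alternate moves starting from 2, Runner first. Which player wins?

Keeper

Track states (vertex, player-to-move).
A0 = {(6,Runner), (6,Keeper)}
A1: add {(5,Runner)}.
A2 = A1; e.g. (1,Runner) stays out. (2,Runner) never enters ⇒ Keeper avoids the target.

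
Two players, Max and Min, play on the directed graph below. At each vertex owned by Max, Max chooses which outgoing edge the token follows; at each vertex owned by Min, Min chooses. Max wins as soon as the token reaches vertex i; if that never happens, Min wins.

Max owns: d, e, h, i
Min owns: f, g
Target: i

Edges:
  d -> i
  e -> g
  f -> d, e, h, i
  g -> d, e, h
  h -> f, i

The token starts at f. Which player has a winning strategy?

Min

A0 = {i}
A1: add {d, h} — d (Max) has d→i; h (Max) has h→i.
A2 = A1; e.g. e (Max) has no edge into A1. Fixed point.
f never enters the attractor, so Min can avoid the target forever.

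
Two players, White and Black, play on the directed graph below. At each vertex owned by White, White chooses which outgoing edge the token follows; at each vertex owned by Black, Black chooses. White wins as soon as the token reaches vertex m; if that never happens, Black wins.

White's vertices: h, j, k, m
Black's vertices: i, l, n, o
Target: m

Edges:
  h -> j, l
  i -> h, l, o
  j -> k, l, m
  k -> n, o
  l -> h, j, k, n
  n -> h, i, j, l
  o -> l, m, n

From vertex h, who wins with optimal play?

White

A0 = {m}
A1: add {j} — j (White) has j→m.
A2: add {h} — h (White) has h→j.
A3 = A2; e.g. i (Black) can still go to l. Fixed point.
h ∈ A2, so White can force the target.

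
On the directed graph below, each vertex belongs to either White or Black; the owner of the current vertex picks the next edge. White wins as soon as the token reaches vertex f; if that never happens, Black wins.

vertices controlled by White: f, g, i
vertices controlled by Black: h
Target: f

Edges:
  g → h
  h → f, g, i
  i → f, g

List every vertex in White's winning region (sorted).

f, i

A0 = {f}
A1: add {i} — i (White) has i→f.
A2 = A1; e.g. g (White) has no edge into A1. Fixed point.
White's winning region = {f, i}.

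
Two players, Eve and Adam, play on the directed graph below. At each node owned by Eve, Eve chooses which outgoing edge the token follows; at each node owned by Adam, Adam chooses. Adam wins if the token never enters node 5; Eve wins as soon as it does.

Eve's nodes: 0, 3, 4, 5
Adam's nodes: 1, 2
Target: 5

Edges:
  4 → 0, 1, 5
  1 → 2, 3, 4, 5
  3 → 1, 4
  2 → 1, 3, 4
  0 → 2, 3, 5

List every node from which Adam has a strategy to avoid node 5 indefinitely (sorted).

1, 2

A0 = {5}
A1: add {0, 4} — 0 (Eve) has 0→5; 4 (Eve) has 4→5.
A2: add {3} — 3 (Eve) has 3→4.
A3 = A2; e.g. 1 (Adam) can still go to 2. Fixed point.
Eve's attractor = {0, 3, 4, 5}; Adam avoids the target exactly from the complement.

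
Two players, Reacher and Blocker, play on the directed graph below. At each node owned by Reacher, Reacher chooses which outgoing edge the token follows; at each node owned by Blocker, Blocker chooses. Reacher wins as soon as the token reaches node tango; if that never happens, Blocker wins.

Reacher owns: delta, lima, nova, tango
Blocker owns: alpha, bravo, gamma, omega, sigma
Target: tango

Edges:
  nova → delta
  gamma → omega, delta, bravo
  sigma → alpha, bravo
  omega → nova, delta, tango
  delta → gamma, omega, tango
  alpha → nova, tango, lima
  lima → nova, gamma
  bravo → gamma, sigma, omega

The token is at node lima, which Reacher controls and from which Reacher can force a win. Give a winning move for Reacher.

A0 = {tango}
A1: add {delta} — delta (Reacher) has delta→tango.
A2: add {nova} — nova (Reacher) has nova→delta.
A3: add {lima, omega} — omega (Blocker): all of {nova, delta, tango} already in; lima (Reacher) has lima→nova.
A4: add {alpha} — alpha (Blocker): all of {nova, tango, lima} already in.
A5 = A4; e.g. gamma (Blocker) can still go to bravo. Fixed point.
From lima, successor nova is in the attractor (rank 2); the other successor gamma is not.

nova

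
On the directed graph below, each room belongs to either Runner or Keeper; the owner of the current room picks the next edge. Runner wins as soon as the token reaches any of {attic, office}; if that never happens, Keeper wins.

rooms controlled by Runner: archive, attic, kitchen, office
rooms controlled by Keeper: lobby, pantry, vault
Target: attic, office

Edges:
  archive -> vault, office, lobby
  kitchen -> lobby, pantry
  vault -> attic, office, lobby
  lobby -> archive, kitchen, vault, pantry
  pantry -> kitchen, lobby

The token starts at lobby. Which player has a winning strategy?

Keeper

A0 = {attic, office}
A1: add {archive} — archive (Runner) has archive→office.
A2 = A1; e.g. kitchen (Runner) has no edge into A1. Fixed point.
lobby never enters the attractor, so Keeper can avoid the target forever.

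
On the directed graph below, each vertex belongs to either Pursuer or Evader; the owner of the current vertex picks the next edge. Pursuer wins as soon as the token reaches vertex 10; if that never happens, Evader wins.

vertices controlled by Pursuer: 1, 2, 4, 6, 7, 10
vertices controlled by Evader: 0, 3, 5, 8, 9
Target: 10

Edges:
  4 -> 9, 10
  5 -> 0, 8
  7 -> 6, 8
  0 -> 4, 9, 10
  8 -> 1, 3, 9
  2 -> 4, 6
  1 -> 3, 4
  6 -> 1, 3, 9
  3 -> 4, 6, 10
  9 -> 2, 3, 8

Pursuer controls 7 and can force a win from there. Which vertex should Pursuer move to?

6

A0 = {10}
A1: add {4} — 4 (Pursuer) has 4→10.
A2: add {1, 2} — 1 (Pursuer) has 1→4; 2 (Pursuer) has 2→4.
A3: add {6} — 6 (Pursuer) has 6→1.
A4: add {3, 7} — 3 (Evader): all of {4, 6, 10} already in; 7 (Pursuer) has 7→6.
A5 = A4; e.g. 0 (Evader) can still go to 9. Fixed point.
From 7, successor 6 is in the attractor (rank 3); the other successor 8 is not.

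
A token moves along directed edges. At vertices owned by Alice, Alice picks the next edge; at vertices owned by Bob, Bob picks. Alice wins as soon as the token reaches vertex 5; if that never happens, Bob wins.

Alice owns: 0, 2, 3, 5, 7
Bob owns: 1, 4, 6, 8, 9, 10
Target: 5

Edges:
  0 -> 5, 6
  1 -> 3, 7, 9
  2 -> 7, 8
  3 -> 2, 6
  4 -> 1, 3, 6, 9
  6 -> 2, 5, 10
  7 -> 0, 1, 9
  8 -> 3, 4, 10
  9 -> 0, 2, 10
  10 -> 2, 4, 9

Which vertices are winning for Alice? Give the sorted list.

A0 = {5}
A1: add {0} — 0 (Alice) has 0→5.
A2: add {7} — 7 (Alice) has 7→0.
A3: add {2} — 2 (Alice) has 2→7.
A4: add {3} — 3 (Alice) has 3→2.
A5 = A4; e.g. 1 (Bob) can still go to 9. Fixed point.
Alice's winning region = {0, 2, 3, 5, 7}.

0, 2, 3, 5, 7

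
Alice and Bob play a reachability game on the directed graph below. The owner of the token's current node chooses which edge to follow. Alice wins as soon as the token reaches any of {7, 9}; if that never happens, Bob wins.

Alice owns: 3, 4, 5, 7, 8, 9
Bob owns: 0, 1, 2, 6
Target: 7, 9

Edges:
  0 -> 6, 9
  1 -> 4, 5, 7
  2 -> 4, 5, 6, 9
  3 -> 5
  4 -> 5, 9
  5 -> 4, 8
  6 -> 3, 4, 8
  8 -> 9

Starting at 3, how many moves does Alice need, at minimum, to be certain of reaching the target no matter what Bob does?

A0 = {7, 9}
A1: add {4, 8} — 4 (Alice) has 4→9; 8 (Alice) has 8→9.
A2: add {5} — 5 (Alice) has 5→4.
A3: add {1, 3} — 1 (Bob): all of {4, 5, 7} already in; 3 (Alice) has 3→5.
3 enters the attractor at level 3, so Alice can force the target in 3 moves from there.

3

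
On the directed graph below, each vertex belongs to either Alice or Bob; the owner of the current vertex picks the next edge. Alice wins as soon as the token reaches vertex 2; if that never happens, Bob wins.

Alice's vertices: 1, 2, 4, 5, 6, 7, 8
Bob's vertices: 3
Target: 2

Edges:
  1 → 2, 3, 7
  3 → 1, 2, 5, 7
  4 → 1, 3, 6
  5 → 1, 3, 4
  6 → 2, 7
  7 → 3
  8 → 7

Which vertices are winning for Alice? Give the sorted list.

1, 2, 4, 5, 6

A0 = {2}
A1: add {1, 6} — 1 (Alice) has 1→2; 6 (Alice) has 6→2.
A2: add {4, 5} — 4 (Alice) has 4→1; 5 (Alice) has 5→1.
A3 = A2; e.g. 3 (Bob) can still go to 7. Fixed point.
Alice's winning region = {1, 2, 4, 5, 6}.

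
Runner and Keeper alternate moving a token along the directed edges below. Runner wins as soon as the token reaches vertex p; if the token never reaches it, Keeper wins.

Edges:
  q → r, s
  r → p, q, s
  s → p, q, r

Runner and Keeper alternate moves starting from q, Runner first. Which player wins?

Keeper

Track states (vertex, player-to-move).
A0 = {(p,Runner), (p,Keeper)}
A1: add {(r,Runner), (s,Runner)}.
A2: add {(q,Keeper)}.
A3 = A2; e.g. (q,Runner) stays out. (q,Runner) never enters ⇒ Keeper avoids the target.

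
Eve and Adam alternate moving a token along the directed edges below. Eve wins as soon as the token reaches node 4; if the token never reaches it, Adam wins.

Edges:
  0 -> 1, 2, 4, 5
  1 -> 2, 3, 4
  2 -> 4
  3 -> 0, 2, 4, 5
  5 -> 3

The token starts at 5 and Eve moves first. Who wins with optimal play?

Adam

Track states (vertex, player-to-move).
A0 = {(4,Eve), (4,Adam)}
A1: add {(0,Eve), (1,Eve), (2,Eve), (2,Adam), (3,Eve)}.
A2: add {(1,Adam), (5,Adam)}.
A3 = A2; e.g. (0,Adam) stays out. (5,Eve) never enters ⇒ Adam avoids the target.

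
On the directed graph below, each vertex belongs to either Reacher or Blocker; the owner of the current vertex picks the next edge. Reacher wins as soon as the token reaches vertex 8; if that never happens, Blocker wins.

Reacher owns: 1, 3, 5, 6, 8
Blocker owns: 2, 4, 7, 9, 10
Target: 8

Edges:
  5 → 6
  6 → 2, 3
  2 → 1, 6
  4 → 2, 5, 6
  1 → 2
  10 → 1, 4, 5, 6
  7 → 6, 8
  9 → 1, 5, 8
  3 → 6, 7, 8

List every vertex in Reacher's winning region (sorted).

3, 5, 6, 7, 8

A0 = {8}
A1: add {3} — 3 (Reacher) has 3→8.
A2: add {6} — 6 (Reacher) has 6→3.
A3: add {5, 7} — 5 (Reacher) has 5→6; 7 (Blocker): all of {6, 8} already in.
A4 = A3; e.g. 1 (Reacher) has no edge into A3. Fixed point.
Reacher's winning region = {3, 5, 6, 7, 8}.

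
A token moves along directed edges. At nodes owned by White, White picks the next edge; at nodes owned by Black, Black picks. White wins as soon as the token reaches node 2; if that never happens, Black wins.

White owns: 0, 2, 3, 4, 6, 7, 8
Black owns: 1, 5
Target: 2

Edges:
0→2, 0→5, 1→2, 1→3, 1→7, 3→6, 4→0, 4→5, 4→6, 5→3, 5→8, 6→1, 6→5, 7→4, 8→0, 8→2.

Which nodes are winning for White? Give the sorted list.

A0 = {2}
A1: add {0, 8} — 0 (White) has 0→2; 8 (White) has 8→2.
A2: add {4} — 4 (White) has 4→0.
A3: add {7} — 7 (White) has 7→4.
A4 = A3; e.g. 1 (Black) can still go to 3. Fixed point.
White's winning region = {0, 2, 4, 7, 8}.

0, 2, 4, 7, 8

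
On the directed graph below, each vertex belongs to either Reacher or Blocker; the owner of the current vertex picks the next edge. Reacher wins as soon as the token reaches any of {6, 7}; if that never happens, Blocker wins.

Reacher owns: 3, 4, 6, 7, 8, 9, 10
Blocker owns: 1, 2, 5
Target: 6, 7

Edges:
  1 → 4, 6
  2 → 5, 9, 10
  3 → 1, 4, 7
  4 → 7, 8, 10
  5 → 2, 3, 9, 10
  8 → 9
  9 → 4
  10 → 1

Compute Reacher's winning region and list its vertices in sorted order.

A0 = {6, 7}
A1: add {3, 4} — 3 (Reacher) has 3→7; 4 (Reacher) has 4→7.
A2: add {1, 9} — 1 (Blocker): all of {4, 6} already in; 9 (Reacher) has 9→4.
A3: add {8, 10} — 8 (Reacher) has 8→9; 10 (Reacher) has 10→1.
A4 = A3; e.g. 2 (Blocker) can still go to 5. Fixed point.
Reacher's winning region = {1, 3, 4, 6, 7, 8, 9, 10}.

1, 3, 4, 6, 7, 8, 9, 10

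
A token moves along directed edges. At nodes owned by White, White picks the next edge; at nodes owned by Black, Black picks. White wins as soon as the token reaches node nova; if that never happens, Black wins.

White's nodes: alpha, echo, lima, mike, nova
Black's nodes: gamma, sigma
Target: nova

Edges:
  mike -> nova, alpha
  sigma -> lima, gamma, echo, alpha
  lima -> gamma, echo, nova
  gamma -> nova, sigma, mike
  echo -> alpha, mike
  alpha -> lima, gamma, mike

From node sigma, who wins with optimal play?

A0 = {nova}
A1: add {lima, mike} — lima (White) has lima→nova; mike (White) has mike→nova.
A2: add {alpha, echo} — echo (White) has echo→mike; alpha (White) has alpha→lima.
A3 = A2; e.g. gamma (Black) can still go to sigma. Fixed point.
sigma never enters the attractor, so Black can avoid the target forever.

Black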